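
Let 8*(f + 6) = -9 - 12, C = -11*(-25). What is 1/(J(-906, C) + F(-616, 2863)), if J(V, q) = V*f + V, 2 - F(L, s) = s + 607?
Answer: 4/13761 ≈ 0.00029068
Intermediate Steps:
C = 275
F(L, s) = -605 - s (F(L, s) = 2 - (s + 607) = 2 - (607 + s) = 2 + (-607 - s) = -605 - s)
f = -69/8 (f = -6 + (-9 - 12)/8 = -6 + (⅛)*(-21) = -6 - 21/8 = -69/8 ≈ -8.6250)
J(V, q) = -61*V/8 (J(V, q) = V*(-69/8) + V = -69*V/8 + V = -61*V/8)
1/(J(-906, C) + F(-616, 2863)) = 1/(-61/8*(-906) + (-605 - 1*2863)) = 1/(27633/4 + (-605 - 2863)) = 1/(27633/4 - 3468) = 1/(13761/4) = 4/13761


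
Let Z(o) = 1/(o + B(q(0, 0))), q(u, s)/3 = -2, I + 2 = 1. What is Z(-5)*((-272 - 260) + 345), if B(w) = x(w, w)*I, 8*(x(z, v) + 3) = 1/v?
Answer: 8976/95 ≈ 94.484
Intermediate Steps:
I = -1 (I = -2 + 1 = -1)
x(z, v) = -3 + 1/(8*v)
q(u, s) = -6 (q(u, s) = 3*(-2) = -6)
B(w) = 3 - 1/(8*w) (B(w) = (-3 + 1/(8*w))*(-1) = 3 - 1/(8*w))
Z(o) = 1/(145/48 + o) (Z(o) = 1/(o + (3 - ⅛/(-6))) = 1/(o + (3 - ⅛*(-⅙))) = 1/(o + (3 + 1/48)) = 1/(o + 145/48) = 1/(145/48 + o))
Z(-5)*((-272 - 260) + 345) = (48/(145 + 48*(-5)))*((-272 - 260) + 345) = (48/(145 - 240))*(-532 + 345) = (48/(-95))*(-187) = (48*(-1/95))*(-187) = -48/95*(-187) = 8976/95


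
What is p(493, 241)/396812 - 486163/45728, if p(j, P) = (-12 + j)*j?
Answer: -3501378741/348950368 ≈ -10.034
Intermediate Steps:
p(j, P) = j*(-12 + j)
p(493, 241)/396812 - 486163/45728 = (493*(-12 + 493))/396812 - 486163/45728 = (493*481)*(1/396812) - 486163*1/45728 = 237133*(1/396812) - 486163/45728 = 18241/30524 - 486163/45728 = -3501378741/348950368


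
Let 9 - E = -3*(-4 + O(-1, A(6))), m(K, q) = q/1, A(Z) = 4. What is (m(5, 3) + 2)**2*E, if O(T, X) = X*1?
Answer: 225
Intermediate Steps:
m(K, q) = q (m(K, q) = q*1 = q)
O(T, X) = X
E = 9 (E = 9 - (-3)*(-4 + 4) = 9 - (-3)*0 = 9 - 1*0 = 9 + 0 = 9)
(m(5, 3) + 2)**2*E = (3 + 2)**2*9 = 5**2*9 = 25*9 = 225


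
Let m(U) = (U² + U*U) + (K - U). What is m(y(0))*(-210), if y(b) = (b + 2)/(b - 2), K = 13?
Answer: -3360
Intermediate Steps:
y(b) = (2 + b)/(-2 + b)
m(U) = 13 - U + 2*U² (m(U) = (U² + U*U) + (13 - U) = (U² + U²) + (13 - U) = 2*U² + (13 - U) = 13 - U + 2*U²)
m(y(0))*(-210) = (13 - (2 + 0)/(-2 + 0) + 2*((2 + 0)/(-2 + 0))²)*(-210) = (13 - 2/(-2) + 2*(2/(-2))²)*(-210) = (13 - (-1)*2/2 + 2*(-½*2)²)*(-210) = (13 - 1*(-1) + 2*(-1)²)*(-210) = (13 + 1 + 2*1)*(-210) = (13 + 1 + 2)*(-210) = 16*(-210) = -3360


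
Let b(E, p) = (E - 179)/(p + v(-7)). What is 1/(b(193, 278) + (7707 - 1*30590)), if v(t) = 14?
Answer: -146/3340911 ≈ -4.3701e-5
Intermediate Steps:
b(E, p) = (-179 + E)/(14 + p) (b(E, p) = (E - 179)/(p + 14) = (-179 + E)/(14 + p))
1/(b(193, 278) + (7707 - 1*30590)) = 1/((-179 + 193)/(14 + 278) + (7707 - 1*30590)) = 1/(14/292 + (7707 - 30590)) = 1/((1/292)*14 - 22883) = 1/(7/146 - 22883) = 1/(-3340911/146) = -146/3340911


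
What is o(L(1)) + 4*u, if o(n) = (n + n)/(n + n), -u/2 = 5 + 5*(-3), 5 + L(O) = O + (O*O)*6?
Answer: 81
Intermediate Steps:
L(O) = -5 + O + 6*O² (L(O) = -5 + (O + (O*O)*6) = -5 + (O + O²*6) = -5 + (O + 6*O²) = -5 + O + 6*O²)
u = 20 (u = -2*(5 + 5*(-3)) = -2*(5 - 15) = -2*(-10) = 20)
o(n) = 1 (o(n) = (2*n)/((2*n)) = (2*n)*(1/(2*n)) = 1)
o(L(1)) + 4*u = 1 + 4*20 = 1 + 80 = 81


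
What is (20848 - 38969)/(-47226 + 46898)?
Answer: 18121/328 ≈ 55.247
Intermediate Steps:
(20848 - 38969)/(-47226 + 46898) = -18121/(-328) = -18121*(-1/328) = 18121/328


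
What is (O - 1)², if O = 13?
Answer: 144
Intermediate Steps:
(O - 1)² = (13 - 1)² = 12² = 144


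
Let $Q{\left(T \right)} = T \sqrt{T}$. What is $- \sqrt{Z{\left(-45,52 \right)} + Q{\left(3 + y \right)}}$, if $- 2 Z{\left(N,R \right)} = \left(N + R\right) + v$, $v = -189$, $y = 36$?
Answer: $- \sqrt{91 + 39 \sqrt{39}} \approx -18.291$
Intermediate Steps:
$Z{\left(N,R \right)} = \frac{189}{2} - \frac{N}{2} - \frac{R}{2}$ ($Z{\left(N,R \right)} = - \frac{\left(N + R\right) - 189}{2} = - \frac{-189 + N + R}{2} = \frac{189}{2} - \frac{N}{2} - \frac{R}{2}$)
$Q{\left(T \right)} = T^{\frac{3}{2}}$
$- \sqrt{Z{\left(-45,52 \right)} + Q{\left(3 + y \right)}} = - \sqrt{\left(\frac{189}{2} - - \frac{45}{2} - 26\right) + \left(3 + 36\right)^{\frac{3}{2}}} = - \sqrt{\left(\frac{189}{2} + \frac{45}{2} - 26\right) + 39^{\frac{3}{2}}} = - \sqrt{91 + 39 \sqrt{39}}$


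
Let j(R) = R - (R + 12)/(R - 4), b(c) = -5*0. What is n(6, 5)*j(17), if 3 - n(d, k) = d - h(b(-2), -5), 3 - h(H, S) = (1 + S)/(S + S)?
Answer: -384/65 ≈ -5.9077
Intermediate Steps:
b(c) = 0
h(H, S) = 3 - (1 + S)/(2*S) (h(H, S) = 3 - (1 + S)/(S + S) = 3 - (1 + S)/(2*S))
n(d, k) = 28/5 - d (n(d, k) = 3 - (d - (-1 + 5*(-5))/(2*(-5))) = 3 - (d - (-1)*(-1 - 25)/(2*5)) = 3 - (d - (-1)*(-26)/(2*5)) = 3 - (d - 1*13/5) = 3 - (d - 13/5) = 3 - (-13/5 + d) = 3 + (13/5 - d) = 28/5 - d)
j(R) = R - (12 + R)/(-4 + R)
n(6, 5)*j(17) = (28/5 - 1*6)*((-12 + 17**2 - 5*17)/(-4 + 17)) = (28/5 - 6)*((-12 + 289 - 85)/13) = -2*192/65 = -2/5*192/13 = -384/65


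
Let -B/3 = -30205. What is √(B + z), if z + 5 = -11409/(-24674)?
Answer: √326415492154/1898 ≈ 301.02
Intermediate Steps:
B = 90615 (B = -3*(-30205) = 90615)
z = -111961/24674 (z = -5 - 11409/(-24674) = -5 - 11409*(-1/24674) = -5 + 11409/24674 = -111961/24674 ≈ -4.5376)
√(B + z) = √(90615 - 111961/24674) = √(2235722549/24674) = √326415492154/1898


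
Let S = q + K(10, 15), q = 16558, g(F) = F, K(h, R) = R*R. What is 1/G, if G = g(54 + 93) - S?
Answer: -1/16636 ≈ -6.0111e-5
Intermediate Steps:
K(h, R) = R²
S = 16783 (S = 16558 + 15² = 16558 + 225 = 16783)
G = -16636 (G = (54 + 93) - 1*16783 = 147 - 16783 = -16636)
1/G = 1/(-16636) = -1/16636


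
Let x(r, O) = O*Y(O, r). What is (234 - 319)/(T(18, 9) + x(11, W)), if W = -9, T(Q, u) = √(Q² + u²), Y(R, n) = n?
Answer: 935/1044 + 85*√5/1044 ≈ 1.0777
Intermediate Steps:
x(r, O) = O*r
(234 - 319)/(T(18, 9) + x(11, W)) = (234 - 319)/(√(18² + 9²) - 9*11) = -85/(√(324 + 81) - 99) = -85/(√405 - 99) = -85/(9*√5 - 99) = -85/(-99 + 9*√5)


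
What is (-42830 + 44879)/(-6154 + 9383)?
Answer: 2049/3229 ≈ 0.63456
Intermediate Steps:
(-42830 + 44879)/(-6154 + 9383) = 2049/3229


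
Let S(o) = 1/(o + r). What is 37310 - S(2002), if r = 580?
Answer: 96334419/2582 ≈ 37310.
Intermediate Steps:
S(o) = 1/(580 + o) (S(o) = 1/(o + 580) = 1/(580 + o))
37310 - S(2002) = 37310 - 1/(580 + 2002) = 37310 - 1/2582 = 96334419/2582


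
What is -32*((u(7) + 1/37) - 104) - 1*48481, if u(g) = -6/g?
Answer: -11687747/259 ≈ -45126.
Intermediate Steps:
-32*((u(7) + 1/37) - 104) - 1*48481 = -32*((-6/7 + 1/37) - 104) - 1*48481 = -32*((-6*1/7 + 1/37) - 104) - 48481 = -32*((-6/7 + 1/37) - 104) - 48481 = -32*(-215/259 - 104) - 48481 = -32*(-27151/259) - 48481 = 868832/259 - 48481 = -11687747/259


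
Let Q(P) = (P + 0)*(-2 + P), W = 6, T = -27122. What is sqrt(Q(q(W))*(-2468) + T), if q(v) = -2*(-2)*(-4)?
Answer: I*sqrt(737906) ≈ 859.01*I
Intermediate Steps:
q(v) = -16 (q(v) = 4*(-4) = -16)
Q(P) = P*(-2 + P)
sqrt(Q(q(W))*(-2468) + T) = sqrt(-16*(-2 - 16)*(-2468) - 27122) = sqrt(-16*(-18)*(-2468) - 27122) = sqrt(288*(-2468) - 27122) = sqrt(-710784 - 27122) = sqrt(-737906) = I*sqrt(737906)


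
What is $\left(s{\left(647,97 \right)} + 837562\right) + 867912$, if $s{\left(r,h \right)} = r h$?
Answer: $1768233$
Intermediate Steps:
$s{\left(r,h \right)} = h r$
$\left(s{\left(647,97 \right)} + 837562\right) + 867912 = \left(97 \cdot 647 + 837562\right) + 867912 = \left(62759 + 837562\right) + 867912 = 900321 + 867912 = 1768233$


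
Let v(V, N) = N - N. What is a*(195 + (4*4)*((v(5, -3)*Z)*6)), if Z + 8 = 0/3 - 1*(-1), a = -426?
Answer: -83070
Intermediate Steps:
v(V, N) = 0
Z = -7 (Z = -8 + (0/3 - 1*(-1)) = -8 + (0*(1/3) + 1) = -8 + (0 + 1) = -8 + 1 = -7)
a*(195 + (4*4)*((v(5, -3)*Z)*6)) = -426*(195 + (4*4)*((0*(-7))*6)) = -426*(195 + 16*(0*6)) = -426*(195 + 16*0) = -426*(195 + 0) = -426*195 = -83070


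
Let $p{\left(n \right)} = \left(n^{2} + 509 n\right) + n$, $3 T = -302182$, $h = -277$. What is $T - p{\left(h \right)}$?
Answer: $- \frac{108559}{3} \approx -36186.0$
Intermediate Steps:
$T = - \frac{302182}{3}$ ($T = \frac{1}{3} \left(-302182\right) = - \frac{302182}{3} \approx -1.0073 \cdot 10^{5}$)
$p{\left(n \right)} = n^{2} + 510 n$
$T - p{\left(h \right)} = - \frac{302182}{3} - - 277 \left(510 - 277\right) = - \frac{302182}{3} - \left(-277\right) 233 = - \frac{302182}{3} - -64541 = - \frac{302182}{3} + 64541 = - \frac{108559}{3}$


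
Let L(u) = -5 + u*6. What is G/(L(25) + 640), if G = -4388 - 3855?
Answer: -8243/785 ≈ -10.501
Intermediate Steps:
L(u) = -5 + 6*u
G = -8243
G/(L(25) + 640) = -8243/((-5 + 6*25) + 640) = -8243/((-5 + 150) + 640) = -8243/(145 + 640) = -8243/785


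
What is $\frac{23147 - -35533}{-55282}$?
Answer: $- \frac{29340}{27641} \approx -1.0615$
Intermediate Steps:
$\frac{23147 - -35533}{-55282} = \left(23147 + 35533\right) \left(- \frac{1}{55282}\right) = 58680 \left(- \frac{1}{55282}\right) = - \frac{29340}{27641}$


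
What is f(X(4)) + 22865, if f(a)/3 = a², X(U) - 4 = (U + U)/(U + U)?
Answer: 22940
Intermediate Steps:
X(U) = 5 (X(U) = 4 + (U + U)/(U + U) = 4 + (2*U)/((2*U)) = 4 + (2*U)*(1/(2*U)) = 4 + 1 = 5)
f(a) = 3*a²
f(X(4)) + 22865 = 3*5² + 22865 = 3*25 + 22865 = 75 + 22865 = 22940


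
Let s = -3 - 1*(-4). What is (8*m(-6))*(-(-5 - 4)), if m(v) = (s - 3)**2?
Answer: 288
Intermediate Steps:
s = 1 (s = -3 + 4 = 1)
m(v) = 4 (m(v) = (1 - 3)**2 = (-2)**2 = 4)
(8*m(-6))*(-(-5 - 4)) = (8*4)*(-(-5 - 4)) = 32*(-1*(-9)) = 32*9 = 288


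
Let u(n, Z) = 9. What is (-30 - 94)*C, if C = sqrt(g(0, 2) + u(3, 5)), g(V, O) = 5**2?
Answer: -124*sqrt(34) ≈ -723.04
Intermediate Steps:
g(V, O) = 25
C = sqrt(34) (C = sqrt(25 + 9) = sqrt(34) ≈ 5.8309)
(-30 - 94)*C = (-30 - 94)*sqrt(34) = -124*sqrt(34)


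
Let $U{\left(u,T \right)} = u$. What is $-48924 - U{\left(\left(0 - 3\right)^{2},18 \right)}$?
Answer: $-48933$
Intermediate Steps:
$-48924 - U{\left(\left(0 - 3\right)^{2},18 \right)} = -48924 - \left(0 - 3\right)^{2} = -48924 - \left(-3\right)^{2} = -48924 - 9 = -48933$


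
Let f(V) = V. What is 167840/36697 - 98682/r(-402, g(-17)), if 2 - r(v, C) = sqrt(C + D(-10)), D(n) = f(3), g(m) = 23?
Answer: 3623179594/403667 + 49341*sqrt(26)/11 ≈ 31848.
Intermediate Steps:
D(n) = 3
r(v, C) = 2 - sqrt(3 + C) (r(v, C) = 2 - sqrt(C + 3) = 2 - sqrt(3 + C))
167840/36697 - 98682/r(-402, g(-17)) = 167840/36697 - 98682/(2 - sqrt(3 + 23)) = 167840*(1/36697) - 98682/(2 - sqrt(26)) = 167840/36697 - 98682/(2 - sqrt(26))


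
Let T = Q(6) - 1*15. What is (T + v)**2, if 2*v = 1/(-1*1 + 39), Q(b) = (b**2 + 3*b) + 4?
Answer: 10686361/5776 ≈ 1850.1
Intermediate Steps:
Q(b) = 4 + b**2 + 3*b
T = 43 (T = (4 + 6**2 + 3*6) - 1*15 = (4 + 36 + 18) - 15 = 58 - 15 = 43)
v = 1/76 (v = 1/(2*(-1*1 + 39)) = 1/(2*(-1 + 39)) = (1/2)/38 = (1/2)*(1/38) = 1/76 ≈ 0.013158)
(T + v)**2 = (43 + 1/76)**2 = (3269/76)**2 = 10686361/5776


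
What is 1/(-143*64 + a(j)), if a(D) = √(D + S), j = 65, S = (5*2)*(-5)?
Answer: -9152/83759089 - √15/83759089 ≈ -0.00010931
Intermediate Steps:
S = -50 (S = 10*(-5) = -50)
a(D) = √(-50 + D) (a(D) = √(D - 50) = √(-50 + D))
1/(-143*64 + a(j)) = 1/(-143*64 + √(-50 + 65)) = 1/(-9152 + √15)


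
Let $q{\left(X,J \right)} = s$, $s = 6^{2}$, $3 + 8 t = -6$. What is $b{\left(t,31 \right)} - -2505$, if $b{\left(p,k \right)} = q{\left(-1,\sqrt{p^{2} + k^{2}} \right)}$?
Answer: $2541$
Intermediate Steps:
$t = - \frac{9}{8}$ ($t = - \frac{3}{8} + \frac{1}{8} \left(-6\right) = - \frac{3}{8} - \frac{3}{4} = - \frac{9}{8} \approx -1.125$)
$s = 36$
$q{\left(X,J \right)} = 36$
$b{\left(p,k \right)} = 36$
$b{\left(t,31 \right)} - -2505 = 36 - -2505 = 36 + 2505 = 2541$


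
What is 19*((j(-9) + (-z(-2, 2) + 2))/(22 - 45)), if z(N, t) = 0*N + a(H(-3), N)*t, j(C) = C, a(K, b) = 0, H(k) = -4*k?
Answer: 133/23 ≈ 5.7826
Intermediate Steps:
z(N, t) = 0 (z(N, t) = 0*N + 0*t = 0 + 0 = 0)
19*((j(-9) + (-z(-2, 2) + 2))/(22 - 45)) = 19*((-9 + (-1*0 + 2))/(22 - 45)) = 19*((-9 + (0 + 2))/(-23)) = 19*((-9 + 2)*(-1/23)) = 19*(-7*(-1/23)) = 19*(7/23) = 133/23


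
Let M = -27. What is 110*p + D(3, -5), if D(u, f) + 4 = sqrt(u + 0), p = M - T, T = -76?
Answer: 5386 + sqrt(3) ≈ 5387.7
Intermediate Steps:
p = 49 (p = -27 - 1*(-76) = -27 + 76 = 49)
D(u, f) = -4 + sqrt(u) (D(u, f) = -4 + sqrt(u + 0) = -4 + sqrt(u))
110*p + D(3, -5) = 110*49 + (-4 + sqrt(3)) = 5390 + (-4 + sqrt(3)) = 5386 + sqrt(3)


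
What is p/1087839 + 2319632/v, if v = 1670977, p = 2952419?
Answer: 1065258628373/259679135529 ≈ 4.1022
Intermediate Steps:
p/1087839 + 2319632/v = 2952419/1087839 + 2319632/1670977 = 2952419*(1/1087839) + 2319632*(1/1670977) = 2952419/1087839 + 331376/238711 = 1065258628373/259679135529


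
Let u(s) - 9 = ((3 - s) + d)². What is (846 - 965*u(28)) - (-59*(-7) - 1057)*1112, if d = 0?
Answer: 105164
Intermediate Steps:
u(s) = 9 + (3 - s)² (u(s) = 9 + ((3 - s) + 0)² = 9 + (3 - s)²)
(846 - 965*u(28)) - (-59*(-7) - 1057)*1112 = (846 - 965*(9 + (3 - 1*28)²)) - (-59*(-7) - 1057)*1112 = (846 - 965*(9 + (3 - 28)²)) - (413 - 1057)*1112 = (846 - 965*(9 + (-25)²)) - (-644)*1112 = (846 - 965*(9 + 625)) - 1*(-716128) = (846 - 965*634) + 716128 = (846 - 611810) + 716128 = -610964 + 716128 = 105164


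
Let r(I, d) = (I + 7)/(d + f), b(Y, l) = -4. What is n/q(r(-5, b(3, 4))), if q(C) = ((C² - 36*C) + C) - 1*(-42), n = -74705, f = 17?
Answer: -12625145/6192 ≈ -2038.9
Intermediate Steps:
r(I, d) = (7 + I)/(17 + d) (r(I, d) = (I + 7)/(d + 17) = (7 + I)/(17 + d))
q(C) = 42 + C² - 35*C (q(C) = (C² - 35*C) + 42 = 42 + C² - 35*C)
n/q(r(-5, b(3, 4))) = -74705/(42 + ((7 - 5)/(17 - 4))² - 35*(7 - 5)/(17 - 4)) = -74705/(42 + (2/13)² - 35*2/13) = -74705/(42 + 4/169 - 70/13) = -74705/6192/169 = -74705*169/6192 = -12625145/6192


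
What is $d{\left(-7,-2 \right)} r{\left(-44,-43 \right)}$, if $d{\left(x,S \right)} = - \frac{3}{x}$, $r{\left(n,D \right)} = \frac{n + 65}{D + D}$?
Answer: $- \frac{9}{86} \approx -0.10465$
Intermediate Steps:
$r{\left(n,D \right)} = \frac{65 + n}{2 D}$
$d{\left(-7,-2 \right)} r{\left(-44,-43 \right)} = - \frac{3}{-7} \frac{65 - 44}{2 \left(-43\right)} = \left(-3\right) \left(- \frac{1}{7}\right) \frac{1}{2} \left(- \frac{1}{43}\right) 21 = \frac{3}{7} \left(- \frac{21}{86}\right) = - \frac{9}{86}$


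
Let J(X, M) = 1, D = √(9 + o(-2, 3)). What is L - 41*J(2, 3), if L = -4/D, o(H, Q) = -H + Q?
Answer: -41 - 2*√14/7 ≈ -42.069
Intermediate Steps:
o(H, Q) = Q - H
D = √14 (D = √(9 + (3 - 1*(-2))) = √(9 + (3 + 2)) = √(9 + 5) = √14 ≈ 3.7417)
L = -2*√14/7 (L = -4*√14/14 = -2*√14/7 ≈ -1.0690)
L - 41*J(2, 3) = -2*√14/7 - 41*1 = -2*√14/7 - 41 = -41 - 2*√14/7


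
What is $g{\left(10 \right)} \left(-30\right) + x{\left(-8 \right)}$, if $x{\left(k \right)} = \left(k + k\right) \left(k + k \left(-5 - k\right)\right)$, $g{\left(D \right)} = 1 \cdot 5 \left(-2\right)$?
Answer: $812$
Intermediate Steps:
$g{\left(D \right)} = -10$ ($g{\left(D \right)} = 5 \left(-2\right) = -10$)
$x{\left(k \right)} = 2 k \left(k + k \left(-5 - k\right)\right)$
$g{\left(10 \right)} \left(-30\right) + x{\left(-8 \right)} = \left(-10\right) \left(-30\right) + 2 \left(-8\right)^{2} \left(-4 - -8\right) = 300 + 2 \cdot 64 \left(-4 + 8\right) = 300 + 2 \cdot 64 \cdot 4 = 300 + 512 = 812$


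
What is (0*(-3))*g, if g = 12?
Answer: 0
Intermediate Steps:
(0*(-3))*g = (0*(-3))*12 = 0*12 = 0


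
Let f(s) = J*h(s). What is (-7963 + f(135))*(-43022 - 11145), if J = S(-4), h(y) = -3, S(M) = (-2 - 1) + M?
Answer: 430194314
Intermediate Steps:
S(M) = -3 + M
J = -7 (J = -3 - 4 = -7)
f(s) = 21 (f(s) = -7*(-3) = 21)
(-7963 + f(135))*(-43022 - 11145) = (-7963 + 21)*(-43022 - 11145) = -7942*(-54167) = 430194314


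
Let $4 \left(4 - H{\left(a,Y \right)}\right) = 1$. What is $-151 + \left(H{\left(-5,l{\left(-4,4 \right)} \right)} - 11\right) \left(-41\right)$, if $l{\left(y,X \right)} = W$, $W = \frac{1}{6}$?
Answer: $\frac{585}{4} \approx 146.25$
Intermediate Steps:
$W = \frac{1}{6} \approx 0.16667$
$l{\left(y,X \right)} = \frac{1}{6}$
$H{\left(a,Y \right)} = \frac{15}{4}$ ($H{\left(a,Y \right)} = 4 - \frac{1}{4} = \frac{15}{4}$)
$-151 + \left(H{\left(-5,l{\left(-4,4 \right)} \right)} - 11\right) \left(-41\right) = -151 + \left(\frac{15}{4} - 11\right) \left(-41\right) = -151 - - \frac{1189}{4} = -151 + \frac{1189}{4} = \frac{585}{4}$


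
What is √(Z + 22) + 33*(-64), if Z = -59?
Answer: -2112 + I*√37 ≈ -2112.0 + 6.0828*I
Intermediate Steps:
√(Z + 22) + 33*(-64) = √(-59 + 22) + 33*(-64) = √(-37) - 2112 = I*√37 - 2112 = -2112 + I*√37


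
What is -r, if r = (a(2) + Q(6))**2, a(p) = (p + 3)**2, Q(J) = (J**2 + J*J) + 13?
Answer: -12100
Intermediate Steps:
Q(J) = 13 + 2*J**2 (Q(J) = (J**2 + J**2) + 13 = 2*J**2 + 13 = 13 + 2*J**2)
a(p) = (3 + p)**2
r = 12100 (r = ((3 + 2)**2 + (13 + 2*6**2))**2 = (5**2 + (13 + 2*36))**2 = (25 + (13 + 72))**2 = (25 + 85)**2 = 110**2 = 12100)
-r = -1*12100 = -12100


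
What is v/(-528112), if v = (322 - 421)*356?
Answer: 8811/132028 ≈ 0.066736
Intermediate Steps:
v = -35244 (v = -99*356 = -35244)
v/(-528112) = -35244/(-528112) = -35244*(-1/528112) = 8811/132028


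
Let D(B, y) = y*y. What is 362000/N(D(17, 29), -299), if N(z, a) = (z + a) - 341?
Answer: 362000/201 ≈ 1801.0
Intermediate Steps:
D(B, y) = y**2
N(z, a) = -341 + a + z (N(z, a) = (a + z) - 341 = -341 + a + z)
362000/N(D(17, 29), -299) = 362000/(-341 - 299 + 29**2) = 362000/(-341 - 299 + 841) = 362000/201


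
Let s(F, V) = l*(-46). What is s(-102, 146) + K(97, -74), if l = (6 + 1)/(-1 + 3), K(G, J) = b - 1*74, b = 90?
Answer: -145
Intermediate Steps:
K(G, J) = 16 (K(G, J) = 90 - 1*74 = 90 - 74 = 16)
l = 7/2 ≈ 3.5000
s(F, V) = -161 (s(F, V) = (7/2)*(-46) = -161)
s(-102, 146) + K(97, -74) = -161 + 16 = -145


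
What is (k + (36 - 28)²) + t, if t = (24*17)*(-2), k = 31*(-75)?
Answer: -3077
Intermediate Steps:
k = -2325
t = -816 (t = 408*(-2) = -816)
(k + (36 - 28)²) + t = (-2325 + (36 - 28)²) - 816 = (-2325 + 8²) - 816 = (-2325 + 64) - 816 = -2261 - 816 = -3077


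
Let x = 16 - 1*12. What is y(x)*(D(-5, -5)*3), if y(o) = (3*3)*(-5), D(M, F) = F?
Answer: 675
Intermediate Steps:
x = 4 (x = 16 - 12 = 4)
y(o) = -45 (y(o) = 9*(-5) = -45)
y(x)*(D(-5, -5)*3) = -(-225)*3 = -45*(-15) = 675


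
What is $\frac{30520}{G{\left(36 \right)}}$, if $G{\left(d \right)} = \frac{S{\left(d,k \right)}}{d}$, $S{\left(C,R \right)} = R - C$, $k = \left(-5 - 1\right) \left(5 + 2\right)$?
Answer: $- \frac{183120}{13} \approx -14086.0$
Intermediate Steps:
$k = -42$ ($k = \left(-6\right) 7 = -42$)
$G{\left(d \right)} = \frac{-42 - d}{d}$
$\frac{30520}{G{\left(36 \right)}} = \frac{30520}{\frac{1}{36} \left(-42 - 36\right)} = \frac{30520}{\frac{1}{36} \left(-78\right)} = \frac{30520}{- \frac{13}{6}} = 30520 \left(- \frac{6}{13}\right) = - \frac{183120}{13}$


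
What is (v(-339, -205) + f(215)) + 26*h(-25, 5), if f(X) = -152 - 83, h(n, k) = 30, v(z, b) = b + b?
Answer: 135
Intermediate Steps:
v(z, b) = 2*b
f(X) = -235
(v(-339, -205) + f(215)) + 26*h(-25, 5) = (2*(-205) - 235) + 26*30 = (-410 - 235) + 780 = -645 + 780 = 135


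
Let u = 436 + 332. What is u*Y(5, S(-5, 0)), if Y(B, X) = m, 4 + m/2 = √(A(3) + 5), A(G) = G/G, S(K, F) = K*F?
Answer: -6144 + 1536*√6 ≈ -2381.6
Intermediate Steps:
u = 768
S(K, F) = F*K
A(G) = 1
m = -8 + 2*√6 (m = -8 + 2*√(1 + 5) = -8 + 2*√6 ≈ -3.1010)
Y(B, X) = -8 + 2*√6
u*Y(5, S(-5, 0)) = 768*(-8 + 2*√6) = -6144 + 1536*√6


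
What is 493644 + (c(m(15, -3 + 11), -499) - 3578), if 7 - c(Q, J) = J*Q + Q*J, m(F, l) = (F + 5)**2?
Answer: 889273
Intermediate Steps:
m(F, l) = (5 + F)**2
c(Q, J) = 7 - 2*J*Q (c(Q, J) = 7 - (J*Q + Q*J) = 7 - (J*Q + J*Q) = 7 - 2*J*Q)
493644 + (c(m(15, -3 + 11), -499) - 3578) = 493644 + ((7 - 2*(-499)*(5 + 15)**2) - 3578) = 493644 + ((7 - 2*(-499)*20**2) - 3578) = 493644 + ((7 - 2*(-499)*400) - 3578) = 493644 + ((7 + 399200) - 3578) = 493644 + (399207 - 3578) = 493644 + 395629 = 889273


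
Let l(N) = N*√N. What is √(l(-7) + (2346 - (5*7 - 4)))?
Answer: √(2315 - 7*I*√7) ≈ 48.115 - 0.1925*I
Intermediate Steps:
l(N) = N^(3/2)
√(l(-7) + (2346 - (5*7 - 4))) = √((-7)^(3/2) + (2346 - (5*7 - 4))) = √(-7*I*√7 + (2346 - (35 - 4))) = √(-7*I*√7 + (2346 - 1*31)) = √(-7*I*√7 + (2346 - 31)) = √(-7*I*√7 + 2315) = √(2315 - 7*I*√7)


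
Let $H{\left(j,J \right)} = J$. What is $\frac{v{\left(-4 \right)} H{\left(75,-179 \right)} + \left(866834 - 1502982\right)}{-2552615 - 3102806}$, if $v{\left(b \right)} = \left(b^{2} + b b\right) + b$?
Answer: $\frac{641160}{5655421} \approx 0.11337$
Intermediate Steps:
$v{\left(b \right)} = b + 2 b^{2}$ ($v{\left(b \right)} = \left(b^{2} + b^{2}\right) + b = 2 b^{2} + b = b + 2 b^{2}$)
$\frac{v{\left(-4 \right)} H{\left(75,-179 \right)} + \left(866834 - 1502982\right)}{-2552615 - 3102806} = \frac{- 4 \left(1 + 2 \left(-4\right)\right) \left(-179\right) + \left(866834 - 1502982\right)}{-2552615 - 3102806} = \frac{- 4 \left(1 - 8\right) \left(-179\right) - 636148}{-5655421} = \left(\left(-4\right) \left(-7\right) \left(-179\right) - 636148\right) \left(- \frac{1}{5655421}\right) = \left(28 \left(-179\right) - 636148\right) \left(- \frac{1}{5655421}\right) = \left(-5012 - 636148\right) \left(- \frac{1}{5655421}\right) = \left(-641160\right) \left(- \frac{1}{5655421}\right) = \frac{641160}{5655421}$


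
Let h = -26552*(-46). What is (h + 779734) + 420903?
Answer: 2422029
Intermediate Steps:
h = 1221392
(h + 779734) + 420903 = (1221392 + 779734) + 420903 = 2001126 + 420903 = 2422029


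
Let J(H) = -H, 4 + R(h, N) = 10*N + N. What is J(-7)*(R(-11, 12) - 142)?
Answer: -98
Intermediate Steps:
R(h, N) = -4 + 11*N (R(h, N) = -4 + (10*N + N) = -4 + 11*N)
J(-7)*(R(-11, 12) - 142) = (-1*(-7))*((-4 + 11*12) - 142) = 7*((-4 + 132) - 142) = 7*(128 - 142) = 7*(-14) = -98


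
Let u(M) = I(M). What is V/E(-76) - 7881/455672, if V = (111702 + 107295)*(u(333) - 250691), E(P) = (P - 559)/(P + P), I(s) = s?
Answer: -3797480653623349779/289351720 ≈ -1.3124e+10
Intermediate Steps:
u(M) = M
E(P) = (-559 + P)/(2*P) (E(P) = (-559 + P)/((2*P)) = (-559 + P)*(1/(2*P)) = (-559 + P)/(2*P))
V = -54827650926 (V = (111702 + 107295)*(333 - 250691) = 218997*(-250358) = -54827650926)
V/E(-76) - 7881/455672 = -54827650926*(-152/(-559 - 76)) - 7881/455672 = -54827650926/((1/2)*(-1/76)*(-635)) - 7881*1/455672 = -54827650926/635/152 - 7881/455672 = -54827650926*152/635 - 7881/455672 = -8333802940752/635 - 7881/455672 = -3797480653623349779/289351720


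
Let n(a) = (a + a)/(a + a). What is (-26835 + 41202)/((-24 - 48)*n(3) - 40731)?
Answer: -4789/13601 ≈ -0.35211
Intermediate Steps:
n(a) = 1 (n(a) = (2*a)/((2*a)) = (2*a)*(1/(2*a)) = 1)
(-26835 + 41202)/((-24 - 48)*n(3) - 40731) = (-26835 + 41202)/((-24 - 48)*1 - 40731) = 14367/(-72*1 - 40731) = 14367/(-72 - 40731) = 14367/(-40803) = 14367*(-1/40803) = -4789/13601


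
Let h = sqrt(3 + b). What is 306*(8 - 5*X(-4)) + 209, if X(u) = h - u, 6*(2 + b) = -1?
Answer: -3463 - 255*sqrt(30) ≈ -4859.7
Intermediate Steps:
b = -13/6 (b = -2 + (1/6)*(-1) = -2 - 1/6 = -13/6 ≈ -2.1667)
h = sqrt(30)/6 (h = sqrt(3 - 13/6) = sqrt(5/6) = sqrt(30)/6 ≈ 0.91287)
X(u) = -u + sqrt(30)/6 (X(u) = sqrt(30)/6 - u = -u + sqrt(30)/6)
306*(8 - 5*X(-4)) + 209 = 306*(8 - 5*(-1*(-4) + sqrt(30)/6)) + 209 = 306*(8 - 5*(4 + sqrt(30)/6)) + 209 = 306*(8 + (-20 - 5*sqrt(30)/6)) + 209 = 306*(-12 - 5*sqrt(30)/6) + 209 = (-3672 - 255*sqrt(30)) + 209 = -3463 - 255*sqrt(30)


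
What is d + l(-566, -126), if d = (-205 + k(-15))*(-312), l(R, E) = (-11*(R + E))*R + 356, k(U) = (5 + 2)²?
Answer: -4259364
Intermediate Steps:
k(U) = 49 (k(U) = 7² = 49)
l(R, E) = 356 + R*(-11*E - 11*R) (l(R, E) = (-11*(E + R))*R + 356 = (-11*E - 11*R)*R + 356 = R*(-11*E - 11*R) + 356 = 356 + R*(-11*E - 11*R))
d = 48672 (d = (-205 + 49)*(-312) = -156*(-312) = 48672)
d + l(-566, -126) = 48672 + (356 - 11*(-566)² - 11*(-126)*(-566)) = 48672 + (356 - 11*320356 - 784476) = 48672 + (356 - 3523916 - 784476) = 48672 - 4308036 = -4259364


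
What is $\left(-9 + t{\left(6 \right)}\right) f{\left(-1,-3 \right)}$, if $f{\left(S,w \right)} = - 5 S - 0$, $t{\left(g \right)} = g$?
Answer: $-15$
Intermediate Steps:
$f{\left(S,w \right)} = - 5 S$ ($f{\left(S,w \right)} = - 5 S + \left(-2 + 2\right) = - 5 S + 0 = - 5 S$)
$\left(-9 + t{\left(6 \right)}\right) f{\left(-1,-3 \right)} = \left(-9 + 6\right) \left(\left(-5\right) \left(-1\right)\right) = \left(-3\right) 5 = -15$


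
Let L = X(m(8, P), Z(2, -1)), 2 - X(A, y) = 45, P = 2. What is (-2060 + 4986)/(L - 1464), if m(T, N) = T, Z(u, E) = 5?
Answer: -266/137 ≈ -1.9416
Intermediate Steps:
X(A, y) = -43 (X(A, y) = 2 - 1*45 = 2 - 45 = -43)
L = -43
(-2060 + 4986)/(L - 1464) = (-2060 + 4986)/(-43 - 1464) = 2926/(-1507) = 2926*(-1/1507) = -266/137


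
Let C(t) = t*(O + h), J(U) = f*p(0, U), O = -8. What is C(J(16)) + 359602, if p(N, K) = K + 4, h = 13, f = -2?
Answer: 359402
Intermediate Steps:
p(N, K) = 4 + K
J(U) = -8 - 2*U (J(U) = -2*(4 + U) = -8 - 2*U)
C(t) = 5*t (C(t) = t*(-8 + 13) = t*5 = 5*t)
C(J(16)) + 359602 = 5*(-8 - 2*16) + 359602 = 5*(-8 - 32) + 359602 = 5*(-40) + 359602 = -200 + 359602 = 359402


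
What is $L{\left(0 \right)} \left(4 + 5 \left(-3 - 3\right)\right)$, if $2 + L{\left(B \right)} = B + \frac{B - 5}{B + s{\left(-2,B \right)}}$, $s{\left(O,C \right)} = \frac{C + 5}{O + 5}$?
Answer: $130$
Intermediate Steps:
$s{\left(O,C \right)} = \frac{5 + C}{5 + O}$
$L{\left(B \right)} = -2 + B + \frac{-5 + B}{\frac{5}{3} + \frac{4 B}{3}}$ ($L{\left(B \right)} = -2 + \left(B + \frac{B - 5}{B + \frac{5 + B}{5 - 2}}\right) = -2 + \left(B + \frac{-5 + B}{B + \frac{5 + B}{3}}\right) = -2 + \left(B + \frac{-5 + B}{B + \left(\frac{5}{3} + \frac{B}{3}\right)}\right) = -2 + \left(B + \frac{-5 + B}{\frac{5}{3} + \frac{4 B}{3}}\right) = -2 + B + \frac{-5 + B}{\frac{5}{3} + \frac{4 B}{3}}$)
$L{\left(0 \right)} \left(4 + 5 \left(-3 - 3\right)\right) = \frac{-25 + 4 \cdot 0^{2}}{5 + 4 \cdot 0} \left(4 + 5 \left(-3 - 3\right)\right) = \frac{-25 + 4 \cdot 0}{5 + 0} \left(4 + 5 \left(-6\right)\right) = \frac{-25 + 0}{5} \left(4 - 30\right) = \frac{1}{5} \left(-25\right) \left(-26\right) = \left(-5\right) \left(-26\right) = 130$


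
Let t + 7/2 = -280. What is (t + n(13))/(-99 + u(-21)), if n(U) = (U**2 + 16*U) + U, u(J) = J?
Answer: -71/80 ≈ -0.88750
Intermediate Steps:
t = -567/2 (t = -7/2 - 280 = -567/2 ≈ -283.50)
n(U) = U**2 + 17*U
(t + n(13))/(-99 + u(-21)) = (-567/2 + 13*(17 + 13))/(-99 - 21) = (-567/2 + 13*30)/(-120) = (-567/2 + 390)*(-1/120) = (213/2)*(-1/120) = -71/80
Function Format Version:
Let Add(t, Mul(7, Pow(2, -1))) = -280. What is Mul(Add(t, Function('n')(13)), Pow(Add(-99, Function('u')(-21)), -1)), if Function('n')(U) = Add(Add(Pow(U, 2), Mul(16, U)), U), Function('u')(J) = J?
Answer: Rational(-71, 80) ≈ -0.88750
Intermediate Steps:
t = Rational(-567, 2) (t = Add(Rational(-7, 2), -280) = Rational(-567, 2) ≈ -283.50)
Function('n')(U) = Add(Pow(U, 2), Mul(17, U))
Mul(Add(t, Function('n')(13)), Pow(Add(-99, Function('u')(-21)), -1)) = Mul(Add(Rational(-567, 2), Mul(13, Add(17, 13))), Pow(Add(-99, -21), -1)) = Mul(Add(Rational(-567, 2), Mul(13, 30)), Pow(-120, -1)) = Mul(Add(Rational(-567, 2), 390), Rational(-1, 120)) = Mul(Rational(213, 2), Rational(-1, 120)) = Rational(-71, 80)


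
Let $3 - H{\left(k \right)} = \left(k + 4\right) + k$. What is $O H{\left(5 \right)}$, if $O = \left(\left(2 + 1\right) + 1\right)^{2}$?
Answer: $-176$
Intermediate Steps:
$H{\left(k \right)} = -1 - 2 k$ ($H{\left(k \right)} = 3 - \left(\left(k + 4\right) + k\right) = 3 - \left(\left(4 + k\right) + k\right) = 3 - \left(4 + 2 k\right) = -1 - 2 k$)
$O = 16$ ($O = \left(3 + 1\right)^{2} = 4^{2} = 16$)
$O H{\left(5 \right)} = 16 \left(-1 - 10\right) = 16 \left(-11\right) = -176$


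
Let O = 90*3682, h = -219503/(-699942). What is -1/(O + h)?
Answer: -699942/231946999463 ≈ -3.0177e-6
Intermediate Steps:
h = 219503/699942 (h = -219503*(-1/699942) = 219503/699942 ≈ 0.31360)
O = 331380
-1/(O + h) = -1/(331380 + 219503/699942) = -1/231946999463/699942 = -1*699942/231946999463 = -699942/231946999463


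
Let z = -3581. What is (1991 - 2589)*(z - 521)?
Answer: 2452996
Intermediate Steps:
(1991 - 2589)*(z - 521) = (1991 - 2589)*(-3581 - 521) = -598*(-4102) = 2452996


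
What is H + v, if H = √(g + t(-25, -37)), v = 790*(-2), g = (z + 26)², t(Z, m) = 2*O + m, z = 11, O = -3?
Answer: -1580 + √1326 ≈ -1543.6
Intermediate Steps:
t(Z, m) = -6 + m (t(Z, m) = 2*(-3) + m = -6 + m)
g = 1369 (g = (11 + 26)² = 37² = 1369)
v = -1580
H = √1326 (H = √(1369 + (-6 - 37)) = √(1369 - 43) = √1326 ≈ 36.414)
H + v = √1326 - 1580 = -1580 + √1326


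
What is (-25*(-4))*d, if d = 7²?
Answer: 4900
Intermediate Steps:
d = 49
(-25*(-4))*d = -25*(-4)*49 = 100*49 = 4900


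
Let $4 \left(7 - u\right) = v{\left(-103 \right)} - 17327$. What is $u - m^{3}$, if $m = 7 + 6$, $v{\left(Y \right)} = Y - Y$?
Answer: $\frac{8567}{4} \approx 2141.8$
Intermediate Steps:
$v{\left(Y \right)} = 0$
$m = 13$
$u = \frac{17355}{4}$ ($u = 7 - \frac{0 - 17327}{4} = 7 - - \frac{17327}{4} = 7 + \frac{17327}{4} = \frac{17355}{4} \approx 4338.8$)
$u - m^{3} = \frac{17355}{4} - 13^{3} = \frac{17355}{4} - 2197 = \frac{8567}{4}$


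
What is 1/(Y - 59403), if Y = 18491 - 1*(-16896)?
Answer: -1/24016 ≈ -4.1639e-5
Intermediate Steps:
Y = 35387 (Y = 18491 + 16896 = 35387)
1/(Y - 59403) = 1/(35387 - 59403) = 1/(-24016) = -1/24016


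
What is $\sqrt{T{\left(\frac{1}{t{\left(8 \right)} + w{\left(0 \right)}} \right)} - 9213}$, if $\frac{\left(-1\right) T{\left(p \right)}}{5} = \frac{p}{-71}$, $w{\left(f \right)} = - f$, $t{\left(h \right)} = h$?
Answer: $\frac{i \sqrt{743083018}}{284} \approx 95.984 i$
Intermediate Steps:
$T{\left(p \right)} = \frac{5 p}{71}$ ($T{\left(p \right)} = - 5 \frac{p}{-71} = - 5 p \left(- \frac{1}{71}\right) = - 5 \left(- \frac{p}{71}\right) = \frac{5 p}{71}$)
$\sqrt{T{\left(\frac{1}{t{\left(8 \right)} + w{\left(0 \right)}} \right)} - 9213} = \sqrt{\frac{5}{71 \left(8 - 0\right)} - 9213} = \sqrt{\frac{5}{71 \left(8 + 0\right)} - 9213} = \sqrt{\frac{5}{71 \cdot 8} - 9213} = \sqrt{\frac{5}{71} \cdot \frac{1}{8} - 9213} = \sqrt{\frac{5}{568} - 9213} = \sqrt{- \frac{5232979}{568}} = \frac{i \sqrt{743083018}}{284}$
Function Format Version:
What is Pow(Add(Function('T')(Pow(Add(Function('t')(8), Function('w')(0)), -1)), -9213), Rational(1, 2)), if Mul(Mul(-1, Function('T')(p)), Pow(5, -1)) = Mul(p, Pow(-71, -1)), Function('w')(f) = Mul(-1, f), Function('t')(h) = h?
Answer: Mul(Rational(1, 284), I, Pow(743083018, Rational(1, 2))) ≈ Mul(95.984, I)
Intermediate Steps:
Function('T')(p) = Mul(Rational(5, 71), p) (Function('T')(p) = Mul(-5, Mul(p, Pow(-71, -1))) = Mul(-5, Mul(p, Rational(-1, 71))) = Mul(-5, Mul(Rational(-1, 71), p)) = Mul(Rational(5, 71), p))
Pow(Add(Function('T')(Pow(Add(Function('t')(8), Function('w')(0)), -1)), -9213), Rational(1, 2)) = Pow(Add(Mul(Rational(5, 71), Pow(Add(8, Mul(-1, 0)), -1)), -9213), Rational(1, 2)) = Pow(Add(Mul(Rational(5, 71), Pow(Add(8, 0), -1)), -9213), Rational(1, 2)) = Pow(Add(Mul(Rational(5, 71), Pow(8, -1)), -9213), Rational(1, 2)) = Pow(Add(Mul(Rational(5, 71), Rational(1, 8)), -9213), Rational(1, 2)) = Pow(Add(Rational(5, 568), -9213), Rational(1, 2)) = Pow(Rational(-5232979, 568), Rational(1, 2)) = Mul(Rational(1, 284), I, Pow(743083018, Rational(1, 2)))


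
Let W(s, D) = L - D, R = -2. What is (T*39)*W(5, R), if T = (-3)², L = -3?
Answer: -351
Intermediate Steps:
T = 9
W(s, D) = -3 - D
(T*39)*W(5, R) = (9*39)*(-3 - 1*(-2)) = 351*(-3 + 2) = 351*(-1) = -351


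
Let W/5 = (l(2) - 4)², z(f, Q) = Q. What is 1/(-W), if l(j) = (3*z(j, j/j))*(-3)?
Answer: -1/845 ≈ -0.0011834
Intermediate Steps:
l(j) = -9 (l(j) = (3*(j/j))*(-3) = (3*1)*(-3) = 3*(-3) = -9)
W = 845 (W = 5*(-9 - 4)² = 5*(-13)² = 5*169 = 845)
1/(-W) = 1/(-1*845) = 1/(-845) = -1/845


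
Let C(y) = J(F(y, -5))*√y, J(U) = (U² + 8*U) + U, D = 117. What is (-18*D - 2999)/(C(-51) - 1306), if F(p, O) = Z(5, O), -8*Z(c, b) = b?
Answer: 27308564480/6993844531 + 125787200*I*√51/6993844531 ≈ 3.9047 + 0.12844*I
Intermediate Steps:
Z(c, b) = -b/8
F(p, O) = -O/8
J(U) = U² + 9*U
C(y) = 385*√y/64 (C(y) = ((-⅛*(-5))*(9 - ⅛*(-5)))*√y = (5*(9 + 5/8)/8)*√y = ((5/8)*(77/8))*√y = 385*√y/64)
(-18*D - 2999)/(C(-51) - 1306) = (-18*117 - 2999)/(385*√(-51)/64 - 1306) = (-2106 - 2999)/(385*(I*√51)/64 - 1306) = -5105/(385*I*√51/64 - 1306) = -5105/(-1306 + 385*I*√51/64)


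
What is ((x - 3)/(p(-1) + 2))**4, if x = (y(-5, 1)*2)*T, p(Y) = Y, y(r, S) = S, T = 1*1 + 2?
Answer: 81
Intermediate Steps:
T = 3 (T = 1 + 2 = 3)
x = 6 (x = (1*2)*3 = 2*3 = 6)
((x - 3)/(p(-1) + 2))**4 = ((6 - 3)/(-1 + 2))**4 = (3/1)**4 = (3*1)**4 = 3**4 = 81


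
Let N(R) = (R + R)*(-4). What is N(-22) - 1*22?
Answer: 154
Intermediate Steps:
N(R) = -8*R (N(R) = (2*R)*(-4) = -8*R)
N(-22) - 1*22 = -8*(-22) - 1*22 = 176 - 22 = 154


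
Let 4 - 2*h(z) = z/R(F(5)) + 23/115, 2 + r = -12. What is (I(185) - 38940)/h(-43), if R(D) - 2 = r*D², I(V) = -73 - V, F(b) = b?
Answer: -136409040/6397 ≈ -21324.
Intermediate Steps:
r = -14 (r = -2 - 12 = -14)
R(D) = 2 - 14*D²
h(z) = 19/10 + z/696 (h(z) = 2 - (z/(2 - 14*5²) + 23/115)/2 = 2 - (z/(2 - 14*25) + 23*(1/115))/2 = 2 - (z/(2 - 350) + ⅕)/2 = 2 - (z/(-348) + ⅕)/2 = 2 - (z*(-1/348) + ⅕)/2 = 2 - (-z/348 + ⅕)/2 = 2 - (⅕ - z/348)/2 = 2 + (-⅒ + z/696) = 19/10 + z/696)
(I(185) - 38940)/h(-43) = ((-73 - 1*185) - 38940)/(19/10 + (1/696)*(-43)) = ((-73 - 185) - 38940)/(19/10 - 43/696) = (-258 - 38940)/(6397/3480) = -39198*3480/6397 = -136409040/6397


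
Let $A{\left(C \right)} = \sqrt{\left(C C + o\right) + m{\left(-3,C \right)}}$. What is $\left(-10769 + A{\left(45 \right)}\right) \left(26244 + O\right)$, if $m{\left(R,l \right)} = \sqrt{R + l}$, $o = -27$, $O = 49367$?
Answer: $-814254859 + 75611 \sqrt{1998 + \sqrt{42}} \approx -8.1087 \cdot 10^{8}$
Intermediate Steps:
$A{\left(C \right)} = \sqrt{-27 + C^{2} + \sqrt{-3 + C}}$ ($A{\left(C \right)} = \sqrt{\left(C C - 27\right) + \sqrt{-3 + C}} = \sqrt{\left(C^{2} - 27\right) + \sqrt{-3 + C}} = \sqrt{\left(-27 + C^{2}\right) + \sqrt{-3 + C}} = \sqrt{-27 + C^{2} + \sqrt{-3 + C}}$)
$\left(-10769 + A{\left(45 \right)}\right) \left(26244 + O\right) = \left(-10769 + \sqrt{-27 + 45^{2} + \sqrt{-3 + 45}}\right) \left(26244 + 49367\right) = \left(-10769 + \sqrt{-27 + 2025 + \sqrt{42}}\right) 75611 = \left(-10769 + \sqrt{1998 + \sqrt{42}}\right) 75611 = -814254859 + 75611 \sqrt{1998 + \sqrt{42}}$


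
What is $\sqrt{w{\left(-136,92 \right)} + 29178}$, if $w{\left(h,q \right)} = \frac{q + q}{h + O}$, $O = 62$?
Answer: $\frac{\sqrt{39941278}}{37} \approx 170.81$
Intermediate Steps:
$w{\left(h,q \right)} = \frac{2 q}{62 + h}$ ($w{\left(h,q \right)} = \frac{q + q}{h + 62} = \frac{2 q}{62 + h}$)
$\sqrt{w{\left(-136,92 \right)} + 29178} = \sqrt{2 \cdot 92 \frac{1}{62 - 136} + 29178} = \sqrt{2 \cdot 92 \frac{1}{-74} + 29178} = \sqrt{2 \cdot 92 \left(- \frac{1}{74}\right) + 29178} = \sqrt{- \frac{92}{37} + 29178} = \sqrt{\frac{1079494}{37}} = \frac{\sqrt{39941278}}{37}$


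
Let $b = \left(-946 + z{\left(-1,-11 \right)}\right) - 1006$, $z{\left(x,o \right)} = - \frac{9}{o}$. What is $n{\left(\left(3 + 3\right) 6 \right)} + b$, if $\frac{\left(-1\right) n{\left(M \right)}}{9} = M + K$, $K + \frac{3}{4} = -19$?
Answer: $- \frac{92287}{44} \approx -2097.4$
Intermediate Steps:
$K = - \frac{79}{4}$ ($K = - \frac{3}{4} - 19 = - \frac{79}{4} \approx -19.75$)
$b = - \frac{21463}{11}$ ($b = \left(-946 - \frac{9}{-11}\right) - 1006 = \left(-946 - - \frac{9}{11}\right) - 1006 = \left(-946 + \frac{9}{11}\right) - 1006 = - \frac{10397}{11} - 1006 = - \frac{21463}{11} \approx -1951.2$)
$n{\left(M \right)} = \frac{711}{4} - 9 M$ ($n{\left(M \right)} = - 9 \left(M - \frac{79}{4}\right) = - 9 \left(- \frac{79}{4} + M\right) = \frac{711}{4} - 9 M$)
$n{\left(\left(3 + 3\right) 6 \right)} + b = \left(\frac{711}{4} - 9 \left(3 + 3\right) 6\right) - \frac{21463}{11} = \left(\frac{711}{4} - 9 \cdot 6 \cdot 6\right) - \frac{21463}{11} = \left(\frac{711}{4} - 324\right) - \frac{21463}{11} = - \frac{585}{4} - \frac{21463}{11} = - \frac{92287}{44}$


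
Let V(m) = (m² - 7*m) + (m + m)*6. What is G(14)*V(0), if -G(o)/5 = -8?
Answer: 0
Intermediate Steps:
G(o) = 40 (G(o) = -5*(-8) = 40)
V(m) = m² + 5*m (V(m) = (m² - 7*m) + (2*m)*6 = (m² - 7*m) + 12*m = m² + 5*m)
G(14)*V(0) = 40*(0*(5 + 0)) = 40*(0*5) = 40*0 = 0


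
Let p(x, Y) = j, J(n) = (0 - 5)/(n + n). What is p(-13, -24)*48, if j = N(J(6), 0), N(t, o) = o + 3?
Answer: 144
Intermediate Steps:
J(n) = -5/(2*n) (J(n) = -5*1/(2*n) = -5/(2*n))
N(t, o) = 3 + o
j = 3 (j = 3 + 0 = 3)
p(x, Y) = 3
p(-13, -24)*48 = 3*48 = 144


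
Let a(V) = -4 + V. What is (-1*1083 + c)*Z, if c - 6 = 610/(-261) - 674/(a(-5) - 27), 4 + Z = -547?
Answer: 3506393/6 ≈ 5.8440e+5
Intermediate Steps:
Z = -551 (Z = -4 - 547 = -551)
c = 3895/174 (c = 6 + (610/(-261) - 674/((-4 - 5) - 27)) = 6 + (610*(-1/261) - 674/(-9 - 27)) = 6 + (-610/261 - 674/(-36)) = 6 + (-610/261 - 674*(-1/36)) = 6 + (-610/261 + 337/18) = 6 + 2851/174 = 3895/174 ≈ 22.385)
(-1*1083 + c)*Z = (-1*1083 + 3895/174)*(-551) = (-1083 + 3895/174)*(-551) = -184547/174*(-551) = 3506393/6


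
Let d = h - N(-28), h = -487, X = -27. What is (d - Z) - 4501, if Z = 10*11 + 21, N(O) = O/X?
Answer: -138241/27 ≈ -5120.0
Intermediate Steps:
N(O) = -O/27 (N(O) = O/(-27) = O*(-1/27) = -O/27)
Z = 131 (Z = 110 + 21 = 131)
d = -13177/27 (d = -487 - (-1)*(-28)/27 = -487 - 1*28/27 = -487 - 28/27 = -13177/27 ≈ -488.04)
(d - Z) - 4501 = (-13177/27 - 1*131) - 4501 = (-13177/27 - 131) - 4501 = -16714/27 - 4501 = -138241/27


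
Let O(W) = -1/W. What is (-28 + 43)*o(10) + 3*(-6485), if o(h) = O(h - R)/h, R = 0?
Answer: -389103/20 ≈ -19455.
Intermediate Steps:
o(h) = -1/h² (o(h) = (-1/(h - 1*0))/h = (-1/(h + 0))/h = (-1/h)/h = -1/h²)
(-28 + 43)*o(10) + 3*(-6485) = (-28 + 43)*(-1/10²) + 3*(-6485) = 15*(-1*1/100) - 19455 = 15*(-1/100) - 19455 = -3/20 - 19455 = -389103/20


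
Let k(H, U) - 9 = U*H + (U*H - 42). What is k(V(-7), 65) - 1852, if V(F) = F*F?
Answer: 4485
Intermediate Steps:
V(F) = F²
k(H, U) = -33 + 2*H*U (k(H, U) = 9 + (U*H + (U*H - 42)) = 9 + (H*U + (H*U - 42)) = 9 + (H*U + (-42 + H*U)) = 9 + (-42 + 2*H*U) = -33 + 2*H*U)
k(V(-7), 65) - 1852 = (-33 + 2*(-7)²*65) - 1852 = (-33 + 2*49*65) - 1852 = (-33 + 6370) - 1852 = 6337 - 1852 = 4485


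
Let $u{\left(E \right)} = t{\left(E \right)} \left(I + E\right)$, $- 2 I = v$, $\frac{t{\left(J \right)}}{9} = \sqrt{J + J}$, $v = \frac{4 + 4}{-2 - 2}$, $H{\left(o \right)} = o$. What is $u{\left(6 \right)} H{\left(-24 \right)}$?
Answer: $- 3024 \sqrt{3} \approx -5237.7$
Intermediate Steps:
$v = -2$ ($v = \frac{8}{-4} = 8 \left(- \frac{1}{4}\right) = -2$)
$t{\left(J \right)} = 9 \sqrt{2} \sqrt{J}$ ($t{\left(J \right)} = 9 \sqrt{J + J} = 9 \sqrt{2 J} = 9 \sqrt{2} \sqrt{J}$)
$I = 1$ ($I = \left(- \frac{1}{2}\right) \left(-2\right) = 1$)
$u{\left(E \right)} = 9 \sqrt{2} \sqrt{E} \left(1 + E\right)$
$u{\left(6 \right)} H{\left(-24 \right)} = 9 \sqrt{2} \sqrt{6} \left(1 + 6\right) \left(-24\right) = 9 \sqrt{2} \sqrt{6} \cdot 7 \left(-24\right) = 126 \sqrt{3} \left(-24\right) = - 3024 \sqrt{3}$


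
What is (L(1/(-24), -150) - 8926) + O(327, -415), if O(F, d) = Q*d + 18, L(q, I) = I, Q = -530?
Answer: 210892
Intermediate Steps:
O(F, d) = 18 - 530*d (O(F, d) = -530*d + 18 = 18 - 530*d)
(L(1/(-24), -150) - 8926) + O(327, -415) = (-150 - 8926) + (18 - 530*(-415)) = -9076 + (18 + 219950) = -9076 + 219968 = 210892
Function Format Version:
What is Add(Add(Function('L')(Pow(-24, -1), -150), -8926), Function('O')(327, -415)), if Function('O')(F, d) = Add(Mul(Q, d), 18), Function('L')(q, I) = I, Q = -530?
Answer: 210892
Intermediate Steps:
Function('O')(F, d) = Add(18, Mul(-530, d)) (Function('O')(F, d) = Add(Mul(-530, d), 18) = Add(18, Mul(-530, d)))
Add(Add(Function('L')(Pow(-24, -1), -150), -8926), Function('O')(327, -415)) = Add(Add(-150, -8926), Add(18, Mul(-530, -415))) = Add(-9076, Add(18, 219950)) = Add(-9076, 219968) = 210892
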